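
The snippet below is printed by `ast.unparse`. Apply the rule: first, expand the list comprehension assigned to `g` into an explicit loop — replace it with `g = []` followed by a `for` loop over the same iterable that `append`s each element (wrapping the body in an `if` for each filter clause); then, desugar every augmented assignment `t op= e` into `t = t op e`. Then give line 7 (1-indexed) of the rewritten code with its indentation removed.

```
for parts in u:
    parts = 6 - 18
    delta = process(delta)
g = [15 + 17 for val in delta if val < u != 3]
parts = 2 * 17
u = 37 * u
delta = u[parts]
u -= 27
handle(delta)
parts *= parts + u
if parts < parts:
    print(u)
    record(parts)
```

g.append(15 + 17)

Transformed code:
for parts in u:
    parts = 6 - 18
    delta = process(delta)
g = []
for val in delta:
    if val < u != 3:
        g.append(15 + 17)
parts = 2 * 17
u = 37 * u
delta = u[parts]
u = u - 27
handle(delta)
parts = parts * (parts + u)
if parts < parts:
    print(u)
    record(parts)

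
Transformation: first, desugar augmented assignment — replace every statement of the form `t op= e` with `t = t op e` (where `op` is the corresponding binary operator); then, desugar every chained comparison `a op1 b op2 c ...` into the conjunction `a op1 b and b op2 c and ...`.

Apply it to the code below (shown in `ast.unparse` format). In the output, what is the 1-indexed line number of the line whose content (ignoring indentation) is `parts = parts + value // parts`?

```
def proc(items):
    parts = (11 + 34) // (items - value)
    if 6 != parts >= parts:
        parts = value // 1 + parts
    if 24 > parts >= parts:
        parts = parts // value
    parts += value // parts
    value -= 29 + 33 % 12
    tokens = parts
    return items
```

7

Transformed code:
def proc(items):
    parts = (11 + 34) // (items - value)
    if 6 != parts and parts >= parts:
        parts = value // 1 + parts
    if 24 > parts and parts >= parts:
        parts = parts // value
    parts = parts + value // parts
    value = value - (29 + 33 % 12)
    tokens = parts
    return items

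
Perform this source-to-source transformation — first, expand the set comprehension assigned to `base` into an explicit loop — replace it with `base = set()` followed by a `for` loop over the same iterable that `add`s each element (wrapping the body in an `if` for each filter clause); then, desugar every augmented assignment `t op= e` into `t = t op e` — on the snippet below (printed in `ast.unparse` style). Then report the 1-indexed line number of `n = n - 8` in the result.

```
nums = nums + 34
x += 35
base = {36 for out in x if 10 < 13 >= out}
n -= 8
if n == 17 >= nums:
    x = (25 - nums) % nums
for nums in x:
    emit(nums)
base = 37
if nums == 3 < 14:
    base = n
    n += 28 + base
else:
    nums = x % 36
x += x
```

Transformed code:
nums = nums + 34
x = x + 35
base = set()
for out in x:
    if 10 < 13 >= out:
        base.add(36)
n = n - 8
if n == 17 >= nums:
    x = (25 - nums) % nums
for nums in x:
    emit(nums)
base = 37
if nums == 3 < 14:
    base = n
    n = n + (28 + base)
else:
    nums = x % 36
x = x + x

7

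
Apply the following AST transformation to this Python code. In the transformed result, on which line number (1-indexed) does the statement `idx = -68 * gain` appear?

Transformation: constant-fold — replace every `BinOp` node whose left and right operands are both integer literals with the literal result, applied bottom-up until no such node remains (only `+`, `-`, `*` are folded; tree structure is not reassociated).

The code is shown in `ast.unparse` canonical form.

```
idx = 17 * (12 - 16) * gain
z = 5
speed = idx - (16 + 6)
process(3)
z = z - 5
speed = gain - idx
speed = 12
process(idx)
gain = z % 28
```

Transformed code:
idx = -68 * gain
z = 5
speed = idx - 22
process(3)
z = z - 5
speed = gain - idx
speed = 12
process(idx)
gain = z % 28

1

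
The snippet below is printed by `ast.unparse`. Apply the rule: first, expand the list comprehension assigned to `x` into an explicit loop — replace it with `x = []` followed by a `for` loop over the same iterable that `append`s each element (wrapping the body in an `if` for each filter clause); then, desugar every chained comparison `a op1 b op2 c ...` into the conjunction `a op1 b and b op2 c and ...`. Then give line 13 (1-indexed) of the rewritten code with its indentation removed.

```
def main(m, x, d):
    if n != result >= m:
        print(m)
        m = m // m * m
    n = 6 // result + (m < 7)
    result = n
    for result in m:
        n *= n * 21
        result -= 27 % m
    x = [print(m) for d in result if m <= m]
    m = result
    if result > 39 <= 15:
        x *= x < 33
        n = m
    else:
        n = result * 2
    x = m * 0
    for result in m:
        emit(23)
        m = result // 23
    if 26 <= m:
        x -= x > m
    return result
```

Transformed code:
def main(m, x, d):
    if n != result and result >= m:
        print(m)
        m = m // m * m
    n = 6 // result + (m < 7)
    result = n
    for result in m:
        n *= n * 21
        result -= 27 % m
    x = []
    for d in result:
        if m <= m:
            x.append(print(m))
    m = result
    if result > 39 and 39 <= 15:
        x *= x < 33
        n = m
    else:
        n = result * 2
    x = m * 0
    for result in m:
        emit(23)
        m = result // 23
    if 26 <= m:
        x -= x > m
    return result

x.append(print(m))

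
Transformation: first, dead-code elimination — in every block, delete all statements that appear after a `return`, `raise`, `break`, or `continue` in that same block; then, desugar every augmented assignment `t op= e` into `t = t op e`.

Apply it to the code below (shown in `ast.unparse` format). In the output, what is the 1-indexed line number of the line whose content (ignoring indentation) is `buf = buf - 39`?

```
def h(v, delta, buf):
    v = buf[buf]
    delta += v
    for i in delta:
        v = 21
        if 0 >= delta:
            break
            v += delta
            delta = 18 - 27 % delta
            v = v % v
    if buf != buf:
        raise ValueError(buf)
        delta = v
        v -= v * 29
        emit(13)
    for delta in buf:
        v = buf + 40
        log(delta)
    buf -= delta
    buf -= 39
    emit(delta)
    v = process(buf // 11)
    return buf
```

Transformed code:
def h(v, delta, buf):
    v = buf[buf]
    delta = delta + v
    for i in delta:
        v = 21
        if 0 >= delta:
            break
    if buf != buf:
        raise ValueError(buf)
    for delta in buf:
        v = buf + 40
        log(delta)
    buf = buf - delta
    buf = buf - 39
    emit(delta)
    v = process(buf // 11)
    return buf

14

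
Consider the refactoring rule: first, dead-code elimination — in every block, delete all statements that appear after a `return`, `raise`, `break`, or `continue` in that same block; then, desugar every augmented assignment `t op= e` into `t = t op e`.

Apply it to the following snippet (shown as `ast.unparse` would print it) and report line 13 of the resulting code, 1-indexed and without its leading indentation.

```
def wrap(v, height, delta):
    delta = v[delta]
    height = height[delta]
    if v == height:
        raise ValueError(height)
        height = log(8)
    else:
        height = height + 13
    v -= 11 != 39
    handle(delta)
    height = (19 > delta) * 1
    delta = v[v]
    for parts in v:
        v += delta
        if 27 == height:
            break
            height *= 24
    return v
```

v = v + delta

Transformed code:
def wrap(v, height, delta):
    delta = v[delta]
    height = height[delta]
    if v == height:
        raise ValueError(height)
    else:
        height = height + 13
    v = v - (11 != 39)
    handle(delta)
    height = (19 > delta) * 1
    delta = v[v]
    for parts in v:
        v = v + delta
        if 27 == height:
            break
    return v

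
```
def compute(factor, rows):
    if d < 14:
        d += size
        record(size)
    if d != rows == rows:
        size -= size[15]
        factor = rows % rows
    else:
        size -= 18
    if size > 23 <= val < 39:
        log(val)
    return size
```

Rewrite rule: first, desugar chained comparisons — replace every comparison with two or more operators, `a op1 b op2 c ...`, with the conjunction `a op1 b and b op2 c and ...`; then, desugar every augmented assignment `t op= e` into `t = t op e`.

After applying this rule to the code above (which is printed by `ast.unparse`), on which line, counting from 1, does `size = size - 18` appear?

Transformed code:
def compute(factor, rows):
    if d < 14:
        d = d + size
        record(size)
    if d != rows and rows == rows:
        size = size - size[15]
        factor = rows % rows
    else:
        size = size - 18
    if size > 23 and 23 <= val and (val < 39):
        log(val)
    return size

9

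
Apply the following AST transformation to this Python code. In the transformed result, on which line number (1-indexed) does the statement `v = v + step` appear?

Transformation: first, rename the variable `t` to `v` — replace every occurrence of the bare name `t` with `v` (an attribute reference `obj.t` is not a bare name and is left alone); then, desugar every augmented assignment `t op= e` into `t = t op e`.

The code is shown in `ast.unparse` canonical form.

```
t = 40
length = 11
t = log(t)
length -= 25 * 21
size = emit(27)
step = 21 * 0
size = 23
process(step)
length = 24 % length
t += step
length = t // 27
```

Transformed code:
v = 40
length = 11
v = log(v)
length = length - 25 * 21
size = emit(27)
step = 21 * 0
size = 23
process(step)
length = 24 % length
v = v + step
length = v // 27

10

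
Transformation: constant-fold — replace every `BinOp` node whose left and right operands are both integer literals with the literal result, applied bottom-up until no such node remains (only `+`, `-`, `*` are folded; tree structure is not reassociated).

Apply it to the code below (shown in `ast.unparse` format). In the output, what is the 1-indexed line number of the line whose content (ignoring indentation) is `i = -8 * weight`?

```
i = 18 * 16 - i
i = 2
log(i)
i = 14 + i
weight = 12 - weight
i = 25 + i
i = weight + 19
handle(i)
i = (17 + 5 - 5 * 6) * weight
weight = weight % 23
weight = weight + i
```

Transformed code:
i = 288 - i
i = 2
log(i)
i = 14 + i
weight = 12 - weight
i = 25 + i
i = weight + 19
handle(i)
i = -8 * weight
weight = weight % 23
weight = weight + i

9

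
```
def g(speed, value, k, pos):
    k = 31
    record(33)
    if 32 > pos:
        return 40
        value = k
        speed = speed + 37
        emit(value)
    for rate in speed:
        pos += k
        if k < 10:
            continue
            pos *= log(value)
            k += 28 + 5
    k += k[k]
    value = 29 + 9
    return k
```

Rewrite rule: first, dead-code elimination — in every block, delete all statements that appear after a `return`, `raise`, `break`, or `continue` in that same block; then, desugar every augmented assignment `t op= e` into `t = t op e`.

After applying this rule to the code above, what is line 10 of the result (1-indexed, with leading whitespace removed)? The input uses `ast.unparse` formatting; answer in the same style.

Transformed code:
def g(speed, value, k, pos):
    k = 31
    record(33)
    if 32 > pos:
        return 40
    for rate in speed:
        pos = pos + k
        if k < 10:
            continue
    k = k + k[k]
    value = 29 + 9
    return k

k = k + k[k]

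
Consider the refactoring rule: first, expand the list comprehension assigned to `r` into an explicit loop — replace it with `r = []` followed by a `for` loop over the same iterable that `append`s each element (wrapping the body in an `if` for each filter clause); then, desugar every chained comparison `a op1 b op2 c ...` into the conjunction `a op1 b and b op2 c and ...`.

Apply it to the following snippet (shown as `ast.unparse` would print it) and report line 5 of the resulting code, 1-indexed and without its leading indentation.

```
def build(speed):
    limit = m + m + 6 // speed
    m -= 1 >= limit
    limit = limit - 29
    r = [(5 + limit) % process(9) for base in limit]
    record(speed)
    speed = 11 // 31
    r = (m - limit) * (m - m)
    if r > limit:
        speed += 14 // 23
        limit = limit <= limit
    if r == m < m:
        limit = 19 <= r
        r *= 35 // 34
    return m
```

Transformed code:
def build(speed):
    limit = m + m + 6 // speed
    m -= 1 >= limit
    limit = limit - 29
    r = []
    for base in limit:
        r.append((5 + limit) % process(9))
    record(speed)
    speed = 11 // 31
    r = (m - limit) * (m - m)
    if r > limit:
        speed += 14 // 23
        limit = limit <= limit
    if r == m and m < m:
        limit = 19 <= r
        r *= 35 // 34
    return m

r = []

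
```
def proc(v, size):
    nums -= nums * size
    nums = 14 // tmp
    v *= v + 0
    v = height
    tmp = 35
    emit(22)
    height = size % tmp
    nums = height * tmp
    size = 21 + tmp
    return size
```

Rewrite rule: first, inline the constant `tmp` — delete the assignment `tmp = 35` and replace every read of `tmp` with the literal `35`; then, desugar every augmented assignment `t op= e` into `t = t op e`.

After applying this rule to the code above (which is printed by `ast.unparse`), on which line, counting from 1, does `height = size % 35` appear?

Transformed code:
def proc(v, size):
    nums = nums - nums * size
    nums = 14 // 35
    v = v * (v + 0)
    v = height
    emit(22)
    height = size % 35
    nums = height * 35
    size = 21 + 35
    return size

7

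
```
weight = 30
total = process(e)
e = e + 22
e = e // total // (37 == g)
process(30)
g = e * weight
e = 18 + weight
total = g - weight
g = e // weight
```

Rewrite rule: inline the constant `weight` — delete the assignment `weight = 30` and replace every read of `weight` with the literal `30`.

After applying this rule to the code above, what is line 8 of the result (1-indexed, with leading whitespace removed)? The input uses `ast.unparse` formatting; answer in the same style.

g = e // 30

Transformed code:
total = process(e)
e = e + 22
e = e // total // (37 == g)
process(30)
g = e * 30
e = 18 + 30
total = g - 30
g = e // 30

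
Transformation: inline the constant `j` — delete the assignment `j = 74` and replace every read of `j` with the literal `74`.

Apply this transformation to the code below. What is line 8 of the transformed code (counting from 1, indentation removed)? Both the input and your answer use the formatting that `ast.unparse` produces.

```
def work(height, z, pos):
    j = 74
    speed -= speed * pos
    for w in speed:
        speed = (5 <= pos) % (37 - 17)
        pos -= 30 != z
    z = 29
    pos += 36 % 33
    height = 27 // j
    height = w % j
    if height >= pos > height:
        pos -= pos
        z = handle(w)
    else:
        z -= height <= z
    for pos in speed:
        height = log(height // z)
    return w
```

height = 27 // 74

Transformed code:
def work(height, z, pos):
    speed -= speed * pos
    for w in speed:
        speed = (5 <= pos) % (37 - 17)
        pos -= 30 != z
    z = 29
    pos += 36 % 33
    height = 27 // 74
    height = w % 74
    if height >= pos > height:
        pos -= pos
        z = handle(w)
    else:
        z -= height <= z
    for pos in speed:
        height = log(height // z)
    return w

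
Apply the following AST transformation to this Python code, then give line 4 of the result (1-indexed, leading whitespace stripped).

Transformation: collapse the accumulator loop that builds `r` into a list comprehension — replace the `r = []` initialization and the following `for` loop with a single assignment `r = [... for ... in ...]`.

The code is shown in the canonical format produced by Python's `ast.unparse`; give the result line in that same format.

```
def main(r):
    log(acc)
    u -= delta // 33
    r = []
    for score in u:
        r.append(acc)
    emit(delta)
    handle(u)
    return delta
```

Transformed code:
def main(r):
    log(acc)
    u -= delta // 33
    r = [acc for score in u]
    emit(delta)
    handle(u)
    return delta

r = [acc for score in u]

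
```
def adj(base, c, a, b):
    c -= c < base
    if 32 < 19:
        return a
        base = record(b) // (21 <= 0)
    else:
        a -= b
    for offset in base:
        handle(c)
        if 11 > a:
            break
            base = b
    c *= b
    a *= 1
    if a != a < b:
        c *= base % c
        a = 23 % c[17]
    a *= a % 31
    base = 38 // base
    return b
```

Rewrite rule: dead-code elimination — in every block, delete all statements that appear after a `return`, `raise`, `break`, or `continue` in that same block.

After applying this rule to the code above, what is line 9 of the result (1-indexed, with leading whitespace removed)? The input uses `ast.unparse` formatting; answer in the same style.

Transformed code:
def adj(base, c, a, b):
    c -= c < base
    if 32 < 19:
        return a
    else:
        a -= b
    for offset in base:
        handle(c)
        if 11 > a:
            break
    c *= b
    a *= 1
    if a != a < b:
        c *= base % c
        a = 23 % c[17]
    a *= a % 31
    base = 38 // base
    return b

if 11 > a:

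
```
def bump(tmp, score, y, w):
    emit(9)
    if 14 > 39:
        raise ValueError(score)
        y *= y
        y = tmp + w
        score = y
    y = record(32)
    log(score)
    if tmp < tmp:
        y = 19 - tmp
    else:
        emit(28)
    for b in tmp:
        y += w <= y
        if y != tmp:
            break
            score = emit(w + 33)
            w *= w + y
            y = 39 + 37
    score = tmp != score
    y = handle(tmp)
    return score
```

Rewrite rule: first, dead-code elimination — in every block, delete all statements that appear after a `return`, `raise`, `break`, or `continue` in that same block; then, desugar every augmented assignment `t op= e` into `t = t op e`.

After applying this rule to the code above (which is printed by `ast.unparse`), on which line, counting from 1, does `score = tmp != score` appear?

Transformed code:
def bump(tmp, score, y, w):
    emit(9)
    if 14 > 39:
        raise ValueError(score)
    y = record(32)
    log(score)
    if tmp < tmp:
        y = 19 - tmp
    else:
        emit(28)
    for b in tmp:
        y = y + (w <= y)
        if y != tmp:
            break
    score = tmp != score
    y = handle(tmp)
    return score

15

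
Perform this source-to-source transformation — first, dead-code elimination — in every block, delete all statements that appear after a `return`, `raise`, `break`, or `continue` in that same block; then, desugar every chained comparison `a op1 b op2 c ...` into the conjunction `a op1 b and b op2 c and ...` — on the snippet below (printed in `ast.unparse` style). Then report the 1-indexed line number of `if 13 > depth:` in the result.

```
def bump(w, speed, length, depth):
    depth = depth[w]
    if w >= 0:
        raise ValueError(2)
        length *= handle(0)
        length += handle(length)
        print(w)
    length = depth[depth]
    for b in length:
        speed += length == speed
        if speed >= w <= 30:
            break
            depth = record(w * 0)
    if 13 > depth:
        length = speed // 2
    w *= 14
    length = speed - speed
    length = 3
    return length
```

10

Transformed code:
def bump(w, speed, length, depth):
    depth = depth[w]
    if w >= 0:
        raise ValueError(2)
    length = depth[depth]
    for b in length:
        speed += length == speed
        if speed >= w and w <= 30:
            break
    if 13 > depth:
        length = speed // 2
    w *= 14
    length = speed - speed
    length = 3
    return length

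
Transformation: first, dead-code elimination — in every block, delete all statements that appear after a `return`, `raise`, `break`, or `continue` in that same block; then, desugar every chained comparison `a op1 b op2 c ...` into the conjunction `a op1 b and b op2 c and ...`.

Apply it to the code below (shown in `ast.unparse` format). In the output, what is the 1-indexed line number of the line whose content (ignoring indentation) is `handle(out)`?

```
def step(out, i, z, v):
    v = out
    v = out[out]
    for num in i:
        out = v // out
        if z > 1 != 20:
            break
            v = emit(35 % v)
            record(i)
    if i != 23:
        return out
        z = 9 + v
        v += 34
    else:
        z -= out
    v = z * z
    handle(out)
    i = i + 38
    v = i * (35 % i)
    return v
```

Transformed code:
def step(out, i, z, v):
    v = out
    v = out[out]
    for num in i:
        out = v // out
        if z > 1 and 1 != 20:
            break
    if i != 23:
        return out
    else:
        z -= out
    v = z * z
    handle(out)
    i = i + 38
    v = i * (35 % i)
    return v

13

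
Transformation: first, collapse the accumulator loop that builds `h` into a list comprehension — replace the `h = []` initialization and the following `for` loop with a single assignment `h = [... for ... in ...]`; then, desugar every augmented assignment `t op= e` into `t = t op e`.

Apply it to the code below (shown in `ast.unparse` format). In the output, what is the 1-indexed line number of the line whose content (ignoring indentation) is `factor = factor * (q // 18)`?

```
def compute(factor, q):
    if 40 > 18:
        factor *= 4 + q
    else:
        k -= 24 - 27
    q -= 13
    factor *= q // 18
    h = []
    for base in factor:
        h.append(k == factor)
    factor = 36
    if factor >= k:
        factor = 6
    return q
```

7

Transformed code:
def compute(factor, q):
    if 40 > 18:
        factor = factor * (4 + q)
    else:
        k = k - (24 - 27)
    q = q - 13
    factor = factor * (q // 18)
    h = [k == factor for base in factor]
    factor = 36
    if factor >= k:
        factor = 6
    return q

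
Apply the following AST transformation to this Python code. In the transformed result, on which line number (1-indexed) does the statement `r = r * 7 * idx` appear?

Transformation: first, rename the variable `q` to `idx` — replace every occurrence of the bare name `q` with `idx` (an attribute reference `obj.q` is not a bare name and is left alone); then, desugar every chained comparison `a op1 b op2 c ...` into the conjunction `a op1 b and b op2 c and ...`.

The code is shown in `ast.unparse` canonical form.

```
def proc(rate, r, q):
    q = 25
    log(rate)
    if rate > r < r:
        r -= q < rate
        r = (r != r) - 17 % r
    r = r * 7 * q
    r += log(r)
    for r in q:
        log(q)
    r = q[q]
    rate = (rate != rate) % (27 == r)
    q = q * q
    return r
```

Transformed code:
def proc(rate, r, idx):
    idx = 25
    log(rate)
    if rate > r and r < r:
        r -= idx < rate
        r = (r != r) - 17 % r
    r = r * 7 * idx
    r += log(r)
    for r in idx:
        log(idx)
    r = idx[idx]
    rate = (rate != rate) % (27 == r)
    idx = idx * idx
    return r

7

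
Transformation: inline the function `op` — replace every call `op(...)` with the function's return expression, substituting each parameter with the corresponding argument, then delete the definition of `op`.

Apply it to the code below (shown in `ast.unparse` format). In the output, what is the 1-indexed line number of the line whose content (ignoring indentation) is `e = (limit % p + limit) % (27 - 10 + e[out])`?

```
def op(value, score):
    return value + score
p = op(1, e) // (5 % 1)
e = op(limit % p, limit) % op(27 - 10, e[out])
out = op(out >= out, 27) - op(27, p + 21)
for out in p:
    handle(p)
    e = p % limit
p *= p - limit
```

2

Transformed code:
p = (1 + e) // (5 % 1)
e = (limit % p + limit) % (27 - 10 + e[out])
out = (out >= out) + 27 - (27 + (p + 21))
for out in p:
    handle(p)
    e = p % limit
p *= p - limit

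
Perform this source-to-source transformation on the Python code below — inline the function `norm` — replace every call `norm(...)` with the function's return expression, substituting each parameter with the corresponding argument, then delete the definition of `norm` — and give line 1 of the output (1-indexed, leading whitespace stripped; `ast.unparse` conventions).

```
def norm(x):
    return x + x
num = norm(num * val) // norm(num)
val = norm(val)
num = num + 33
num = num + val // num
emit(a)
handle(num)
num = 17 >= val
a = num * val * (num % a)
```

num = (num * val + num * val) // (num + num)

Transformed code:
num = (num * val + num * val) // (num + num)
val = val + val
num = num + 33
num = num + val // num
emit(a)
handle(num)
num = 17 >= val
a = num * val * (num % a)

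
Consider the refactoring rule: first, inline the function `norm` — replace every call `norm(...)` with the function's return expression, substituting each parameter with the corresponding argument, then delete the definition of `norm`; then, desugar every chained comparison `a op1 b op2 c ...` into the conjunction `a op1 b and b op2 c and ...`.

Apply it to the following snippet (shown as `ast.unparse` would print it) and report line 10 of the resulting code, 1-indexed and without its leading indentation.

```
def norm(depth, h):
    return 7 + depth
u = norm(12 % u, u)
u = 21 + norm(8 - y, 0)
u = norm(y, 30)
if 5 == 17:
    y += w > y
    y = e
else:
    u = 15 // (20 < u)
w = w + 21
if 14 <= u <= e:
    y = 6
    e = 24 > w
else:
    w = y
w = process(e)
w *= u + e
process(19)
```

if 14 <= u and u <= e:

Transformed code:
u = 7 + 12 % u
u = 21 + (7 + (8 - y))
u = 7 + y
if 5 == 17:
    y += w > y
    y = e
else:
    u = 15 // (20 < u)
w = w + 21
if 14 <= u and u <= e:
    y = 6
    e = 24 > w
else:
    w = y
w = process(e)
w *= u + e
process(19)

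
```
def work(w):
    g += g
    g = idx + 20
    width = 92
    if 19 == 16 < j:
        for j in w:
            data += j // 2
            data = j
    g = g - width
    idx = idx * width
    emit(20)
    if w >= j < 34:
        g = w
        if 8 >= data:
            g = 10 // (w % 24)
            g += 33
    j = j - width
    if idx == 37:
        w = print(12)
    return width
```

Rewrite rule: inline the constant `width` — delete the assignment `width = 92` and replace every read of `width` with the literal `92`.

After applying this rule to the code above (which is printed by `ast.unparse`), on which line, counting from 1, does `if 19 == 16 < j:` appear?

4

Transformed code:
def work(w):
    g += g
    g = idx + 20
    if 19 == 16 < j:
        for j in w:
            data += j // 2
            data = j
    g = g - 92
    idx = idx * 92
    emit(20)
    if w >= j < 34:
        g = w
        if 8 >= data:
            g = 10 // (w % 24)
            g += 33
    j = j - 92
    if idx == 37:
        w = print(12)
    return 92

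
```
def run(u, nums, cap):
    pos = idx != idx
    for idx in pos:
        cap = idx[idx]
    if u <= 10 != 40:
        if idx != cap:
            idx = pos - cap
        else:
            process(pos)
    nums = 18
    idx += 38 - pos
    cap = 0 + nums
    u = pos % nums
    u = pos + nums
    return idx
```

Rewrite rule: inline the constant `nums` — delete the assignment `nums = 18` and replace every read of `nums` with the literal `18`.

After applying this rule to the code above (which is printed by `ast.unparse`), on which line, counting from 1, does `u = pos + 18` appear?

Transformed code:
def run(u, nums, cap):
    pos = idx != idx
    for idx in pos:
        cap = idx[idx]
    if u <= 10 != 40:
        if idx != cap:
            idx = pos - cap
        else:
            process(pos)
    idx += 38 - pos
    cap = 0 + 18
    u = pos % 18
    u = pos + 18
    return idx

13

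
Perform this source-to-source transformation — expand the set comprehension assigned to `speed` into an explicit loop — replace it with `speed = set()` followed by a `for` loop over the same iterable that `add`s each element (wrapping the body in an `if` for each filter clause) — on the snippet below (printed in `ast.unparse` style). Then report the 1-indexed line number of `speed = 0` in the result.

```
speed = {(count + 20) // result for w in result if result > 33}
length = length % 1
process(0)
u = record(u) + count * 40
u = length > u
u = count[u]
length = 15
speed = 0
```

11

Transformed code:
speed = set()
for w in result:
    if result > 33:
        speed.add((count + 20) // result)
length = length % 1
process(0)
u = record(u) + count * 40
u = length > u
u = count[u]
length = 15
speed = 0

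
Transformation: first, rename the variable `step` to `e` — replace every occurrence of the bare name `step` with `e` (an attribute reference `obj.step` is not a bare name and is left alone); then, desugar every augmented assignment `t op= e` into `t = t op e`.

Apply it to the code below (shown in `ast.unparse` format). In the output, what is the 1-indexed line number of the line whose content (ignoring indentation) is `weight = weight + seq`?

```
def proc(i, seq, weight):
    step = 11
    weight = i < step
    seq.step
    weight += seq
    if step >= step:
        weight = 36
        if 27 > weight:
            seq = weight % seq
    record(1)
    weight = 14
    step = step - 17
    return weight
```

Transformed code:
def proc(i, seq, weight):
    e = 11
    weight = i < e
    seq.step
    weight = weight + seq
    if e >= e:
        weight = 36
        if 27 > weight:
            seq = weight % seq
    record(1)
    weight = 14
    e = e - 17
    return weight

5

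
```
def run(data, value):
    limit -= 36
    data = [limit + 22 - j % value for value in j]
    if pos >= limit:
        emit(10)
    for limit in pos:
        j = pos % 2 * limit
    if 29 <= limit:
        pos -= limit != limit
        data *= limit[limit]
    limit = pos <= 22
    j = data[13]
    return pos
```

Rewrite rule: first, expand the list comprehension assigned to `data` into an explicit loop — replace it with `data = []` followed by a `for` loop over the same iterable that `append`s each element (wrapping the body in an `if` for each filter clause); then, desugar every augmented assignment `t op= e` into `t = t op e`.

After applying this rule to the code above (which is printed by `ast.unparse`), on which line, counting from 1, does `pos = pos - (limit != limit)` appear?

Transformed code:
def run(data, value):
    limit = limit - 36
    data = []
    for value in j:
        data.append(limit + 22 - j % value)
    if pos >= limit:
        emit(10)
    for limit in pos:
        j = pos % 2 * limit
    if 29 <= limit:
        pos = pos - (limit != limit)
        data = data * limit[limit]
    limit = pos <= 22
    j = data[13]
    return pos

11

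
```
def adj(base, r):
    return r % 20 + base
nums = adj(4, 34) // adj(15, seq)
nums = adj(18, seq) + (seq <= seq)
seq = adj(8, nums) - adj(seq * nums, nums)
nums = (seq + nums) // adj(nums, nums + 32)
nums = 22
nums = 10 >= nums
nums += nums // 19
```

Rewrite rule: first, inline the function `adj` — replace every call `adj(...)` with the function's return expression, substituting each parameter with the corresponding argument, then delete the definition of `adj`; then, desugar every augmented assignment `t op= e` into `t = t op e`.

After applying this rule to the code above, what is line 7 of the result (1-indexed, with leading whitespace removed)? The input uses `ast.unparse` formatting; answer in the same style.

Transformed code:
nums = (34 % 20 + 4) // (seq % 20 + 15)
nums = seq % 20 + 18 + (seq <= seq)
seq = nums % 20 + 8 - (nums % 20 + seq * nums)
nums = (seq + nums) // ((nums + 32) % 20 + nums)
nums = 22
nums = 10 >= nums
nums = nums + nums // 19

nums = nums + nums // 19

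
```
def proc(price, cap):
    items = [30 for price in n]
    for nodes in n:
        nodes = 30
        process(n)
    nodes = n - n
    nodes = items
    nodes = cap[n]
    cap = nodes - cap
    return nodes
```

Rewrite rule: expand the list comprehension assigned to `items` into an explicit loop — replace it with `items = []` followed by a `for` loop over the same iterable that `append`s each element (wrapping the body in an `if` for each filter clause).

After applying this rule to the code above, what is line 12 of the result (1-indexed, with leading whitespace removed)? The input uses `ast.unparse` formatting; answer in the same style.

Transformed code:
def proc(price, cap):
    items = []
    for price in n:
        items.append(30)
    for nodes in n:
        nodes = 30
        process(n)
    nodes = n - n
    nodes = items
    nodes = cap[n]
    cap = nodes - cap
    return nodes

return nodes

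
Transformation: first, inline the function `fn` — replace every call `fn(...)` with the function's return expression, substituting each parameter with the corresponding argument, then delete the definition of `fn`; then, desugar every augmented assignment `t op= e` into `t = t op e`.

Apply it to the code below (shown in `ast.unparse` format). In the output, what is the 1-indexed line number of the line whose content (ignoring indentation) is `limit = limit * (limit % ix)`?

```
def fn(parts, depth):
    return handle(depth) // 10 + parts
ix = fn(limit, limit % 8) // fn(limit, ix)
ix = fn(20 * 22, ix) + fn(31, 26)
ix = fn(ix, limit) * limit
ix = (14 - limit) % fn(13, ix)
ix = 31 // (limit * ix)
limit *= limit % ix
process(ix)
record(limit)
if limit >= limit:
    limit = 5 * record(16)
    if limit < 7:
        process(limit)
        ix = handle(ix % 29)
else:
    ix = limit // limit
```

6

Transformed code:
ix = (handle(limit % 8) // 10 + limit) // (handle(ix) // 10 + limit)
ix = handle(ix) // 10 + 20 * 22 + (handle(26) // 10 + 31)
ix = (handle(limit) // 10 + ix) * limit
ix = (14 - limit) % (handle(ix) // 10 + 13)
ix = 31 // (limit * ix)
limit = limit * (limit % ix)
process(ix)
record(limit)
if limit >= limit:
    limit = 5 * record(16)
    if limit < 7:
        process(limit)
        ix = handle(ix % 29)
else:
    ix = limit // limit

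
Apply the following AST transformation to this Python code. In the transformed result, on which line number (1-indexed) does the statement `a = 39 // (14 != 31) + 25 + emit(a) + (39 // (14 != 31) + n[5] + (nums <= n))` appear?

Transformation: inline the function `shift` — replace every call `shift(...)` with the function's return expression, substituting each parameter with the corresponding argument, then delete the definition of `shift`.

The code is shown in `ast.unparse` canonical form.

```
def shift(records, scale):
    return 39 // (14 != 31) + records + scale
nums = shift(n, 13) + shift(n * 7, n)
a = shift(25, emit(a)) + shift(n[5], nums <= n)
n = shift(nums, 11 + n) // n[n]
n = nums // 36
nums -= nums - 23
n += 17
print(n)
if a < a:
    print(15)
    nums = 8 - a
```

2

Transformed code:
nums = 39 // (14 != 31) + n + 13 + (39 // (14 != 31) + n * 7 + n)
a = 39 // (14 != 31) + 25 + emit(a) + (39 // (14 != 31) + n[5] + (nums <= n))
n = (39 // (14 != 31) + nums + (11 + n)) // n[n]
n = nums // 36
nums -= nums - 23
n += 17
print(n)
if a < a:
    print(15)
    nums = 8 - a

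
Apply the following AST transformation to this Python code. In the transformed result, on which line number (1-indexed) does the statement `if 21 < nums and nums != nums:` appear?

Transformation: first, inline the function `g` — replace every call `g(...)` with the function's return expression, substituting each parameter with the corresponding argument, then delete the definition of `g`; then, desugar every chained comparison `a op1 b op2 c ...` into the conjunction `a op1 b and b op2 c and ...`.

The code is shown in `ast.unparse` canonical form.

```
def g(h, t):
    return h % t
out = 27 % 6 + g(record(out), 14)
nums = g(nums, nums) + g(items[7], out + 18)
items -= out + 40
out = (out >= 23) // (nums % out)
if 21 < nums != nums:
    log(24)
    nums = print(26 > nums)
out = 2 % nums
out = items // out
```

Transformed code:
out = 27 % 6 + record(out) % 14
nums = nums % nums + items[7] % (out + 18)
items -= out + 40
out = (out >= 23) // (nums % out)
if 21 < nums and nums != nums:
    log(24)
    nums = print(26 > nums)
out = 2 % nums
out = items // out

5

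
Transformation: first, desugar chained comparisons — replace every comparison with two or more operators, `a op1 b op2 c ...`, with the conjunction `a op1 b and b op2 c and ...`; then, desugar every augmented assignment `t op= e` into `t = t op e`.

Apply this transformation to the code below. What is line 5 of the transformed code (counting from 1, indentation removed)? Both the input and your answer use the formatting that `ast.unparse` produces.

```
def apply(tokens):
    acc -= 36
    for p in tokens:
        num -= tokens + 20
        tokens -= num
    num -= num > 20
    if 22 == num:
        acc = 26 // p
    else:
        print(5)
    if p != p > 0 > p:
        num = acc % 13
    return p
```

tokens = tokens - num

Transformed code:
def apply(tokens):
    acc = acc - 36
    for p in tokens:
        num = num - (tokens + 20)
        tokens = tokens - num
    num = num - (num > 20)
    if 22 == num:
        acc = 26 // p
    else:
        print(5)
    if p != p and p > 0 and (0 > p):
        num = acc % 13
    return p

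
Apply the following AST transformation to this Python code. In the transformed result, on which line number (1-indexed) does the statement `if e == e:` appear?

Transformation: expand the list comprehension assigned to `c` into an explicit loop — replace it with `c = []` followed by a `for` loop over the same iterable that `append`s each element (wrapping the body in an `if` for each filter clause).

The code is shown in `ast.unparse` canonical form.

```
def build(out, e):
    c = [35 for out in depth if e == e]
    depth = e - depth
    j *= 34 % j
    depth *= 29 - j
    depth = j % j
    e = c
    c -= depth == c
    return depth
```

Transformed code:
def build(out, e):
    c = []
    for out in depth:
        if e == e:
            c.append(35)
    depth = e - depth
    j *= 34 % j
    depth *= 29 - j
    depth = j % j
    e = c
    c -= depth == c
    return depth

4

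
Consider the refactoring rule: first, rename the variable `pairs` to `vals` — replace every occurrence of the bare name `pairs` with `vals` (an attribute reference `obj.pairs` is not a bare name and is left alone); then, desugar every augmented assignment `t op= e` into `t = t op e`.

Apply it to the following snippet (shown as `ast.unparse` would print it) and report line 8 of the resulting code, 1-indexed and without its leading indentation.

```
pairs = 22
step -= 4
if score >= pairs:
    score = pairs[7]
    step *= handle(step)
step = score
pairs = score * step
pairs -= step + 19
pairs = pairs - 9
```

Transformed code:
vals = 22
step = step - 4
if score >= vals:
    score = vals[7]
    step = step * handle(step)
step = score
vals = score * step
vals = vals - (step + 19)
vals = vals - 9

vals = vals - (step + 19)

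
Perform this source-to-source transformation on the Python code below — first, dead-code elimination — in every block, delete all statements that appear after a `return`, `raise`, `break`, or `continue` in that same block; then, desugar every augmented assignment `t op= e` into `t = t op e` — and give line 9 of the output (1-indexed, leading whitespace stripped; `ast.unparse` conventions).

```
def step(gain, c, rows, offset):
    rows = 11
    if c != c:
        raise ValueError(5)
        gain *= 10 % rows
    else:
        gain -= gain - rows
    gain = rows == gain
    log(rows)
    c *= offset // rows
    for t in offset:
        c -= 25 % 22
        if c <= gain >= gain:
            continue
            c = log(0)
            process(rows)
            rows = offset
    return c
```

Transformed code:
def step(gain, c, rows, offset):
    rows = 11
    if c != c:
        raise ValueError(5)
    else:
        gain = gain - (gain - rows)
    gain = rows == gain
    log(rows)
    c = c * (offset // rows)
    for t in offset:
        c = c - 25 % 22
        if c <= gain >= gain:
            continue
    return c

c = c * (offset // rows)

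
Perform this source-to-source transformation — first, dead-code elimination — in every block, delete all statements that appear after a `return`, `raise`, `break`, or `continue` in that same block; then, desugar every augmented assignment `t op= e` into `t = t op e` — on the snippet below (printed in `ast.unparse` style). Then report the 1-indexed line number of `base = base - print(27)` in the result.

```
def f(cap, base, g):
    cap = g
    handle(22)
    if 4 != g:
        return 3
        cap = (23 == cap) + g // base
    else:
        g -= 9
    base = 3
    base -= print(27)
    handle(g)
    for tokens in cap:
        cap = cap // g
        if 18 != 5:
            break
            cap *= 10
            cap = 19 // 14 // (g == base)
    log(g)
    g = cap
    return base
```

Transformed code:
def f(cap, base, g):
    cap = g
    handle(22)
    if 4 != g:
        return 3
    else:
        g = g - 9
    base = 3
    base = base - print(27)
    handle(g)
    for tokens in cap:
        cap = cap // g
        if 18 != 5:
            break
    log(g)
    g = cap
    return base

9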